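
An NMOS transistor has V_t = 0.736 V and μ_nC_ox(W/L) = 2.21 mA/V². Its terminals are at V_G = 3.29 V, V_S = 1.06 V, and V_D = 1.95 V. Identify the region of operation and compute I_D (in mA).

V_GS = V_G − V_S = 3.29 − 1.06 = 2.23 V; V_DS = V_D − V_S = 1.95 − 1.06 = 0.89 V.
V_ov = V_GS − V_t = 2.23 − 0.736 = 1.49 V.
Since V_DS = 0.89 V < V_ov = 1.49 V, the device is in the triode region.
I_D = k_n [V_ov · V_DS − ½ V_DS²] = 2.21 × [1.49 × 0.89 − 0.5 × 0.89²] = 2.06 mA.

Triode; I_D = 2.06 mA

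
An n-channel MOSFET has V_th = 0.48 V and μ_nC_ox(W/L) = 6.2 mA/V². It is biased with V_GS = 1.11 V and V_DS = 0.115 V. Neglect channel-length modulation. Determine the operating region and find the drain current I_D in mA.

Triode; I_D = 0.408 mA

V_ov = V_GS − V_th = 1.11 − 0.48 = 0.63 V.
Since V_DS = 0.115 V < V_ov = 0.63 V, the device is in the triode region.
I_D = k_n [V_ov · V_DS − ½ V_DS²] = 6.2 × [0.63 × 0.115 − 0.5 × 0.115²] = 0.408 mA.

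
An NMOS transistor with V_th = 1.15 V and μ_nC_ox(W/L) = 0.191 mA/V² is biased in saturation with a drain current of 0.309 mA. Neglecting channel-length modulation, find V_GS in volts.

V_GS = 2.95 V

In saturation I_D = ½ k_n (V_GS − V_th)², so V_GS − V_th = √(2 I_D / k_n) = √(2 × 0.309 / 0.191) = 1.8 V.
V_GS = 1.15 + 1.8 = 2.95 V.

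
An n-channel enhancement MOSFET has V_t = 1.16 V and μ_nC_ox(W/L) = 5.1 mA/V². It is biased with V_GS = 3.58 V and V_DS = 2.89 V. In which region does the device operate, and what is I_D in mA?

V_ov = V_GS − V_t = 3.58 − 1.16 = 2.42 V.
Since V_DS = 2.89 V ≥ V_ov = 2.42 V, the device is in saturation.
I_D = ½ k_n V_ov² = 0.5 × 5.1 × 2.42² = 14.9 mA.

Saturation; I_D = 14.9 mA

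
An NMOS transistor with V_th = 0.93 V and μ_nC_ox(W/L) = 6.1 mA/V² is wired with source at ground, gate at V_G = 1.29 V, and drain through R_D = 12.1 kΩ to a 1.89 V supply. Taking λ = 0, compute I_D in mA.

I_D = 0.150 mA

V_GS = V_G = 1.29 V, so V_ov = 1.29 − 0.93 = 0.36 V.
Assume saturation: I_D = ½ k_n V_ov² = 0.5 × 6.1 × 0.36² = 0.395 mA, giving V_DS = V_DD − I_D R_D = 1.89 − 0.395 × 12.1 = -2.89 V.
But -2.89 V < V_ov = 0.36 V, so the device is actually in triode.
In triode I_D = k_n[V_ov V_DS − ½ V_DS²] and I_D = (V_DD − V_DS)/R_D. Equating: 36.9 V_DS² − 27.57 V_DS + 1.89 = 0, giving V_DS = 0.0764 V (the root below V_ov).
I_D = (1.89 − 0.0764) / 12.1 = 0.15 mA.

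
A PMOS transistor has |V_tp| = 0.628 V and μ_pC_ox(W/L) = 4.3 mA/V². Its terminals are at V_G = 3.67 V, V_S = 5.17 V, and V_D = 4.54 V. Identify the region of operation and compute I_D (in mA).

V_SG = V_S − V_G = 5.17 − 3.67 = 1.5 V; V_SD = V_S − V_D = 5.17 − 4.54 = 0.63 V.
V_ov = V_SG − |V_tp| = 1.5 − 0.628 = 0.872 V.
Since V_SD = 0.63 V < V_ov = 0.872 V, the device is in the triode region.
I_D = k_p [V_ov · V_SD − ½ V_SD²] = 4.3 × [0.872 × 0.63 − 0.5 × 0.63²] = 1.51 mA.

Triode; I_D = 1.51 mA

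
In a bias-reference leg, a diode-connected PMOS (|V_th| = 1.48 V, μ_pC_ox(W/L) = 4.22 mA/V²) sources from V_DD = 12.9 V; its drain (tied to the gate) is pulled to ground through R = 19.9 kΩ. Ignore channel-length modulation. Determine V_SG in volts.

V_SG = 1.99 V

With gate tied to drain, V_SG = V_SD ≥ V_SG − |V_th|, so the device is in saturation.
KCL at the drain: ½ k_p (V_SG − |V_th|)² = (V_DD − V_SG)/R.
Let x = V_SG − 1.48. Then 42 x² + x − 11.42 = 0, giving x = 0.51 V (positive root), so V_SG = 1.99 V.
I_D = (V_DD − V_SG)/R = (12.9 − 1.99) / 19.9 = 0.548 mA.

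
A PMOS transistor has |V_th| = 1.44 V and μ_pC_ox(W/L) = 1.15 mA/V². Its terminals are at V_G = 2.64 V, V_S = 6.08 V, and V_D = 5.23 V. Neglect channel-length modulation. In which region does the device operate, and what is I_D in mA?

Triode; I_D = 1.54 mA

V_SG = V_S − V_G = 6.08 − 2.64 = 3.44 V; V_SD = V_S − V_D = 6.08 − 5.23 = 0.85 V.
V_ov = V_SG − |V_th| = 3.44 − 1.44 = 2 V.
Since V_SD = 0.85 V < V_ov = 2 V, the device is in the triode region.
I_D = k_p [V_ov · V_SD − ½ V_SD²] = 1.15 × [2 × 0.85 − 0.5 × 0.85²] = 1.54 mA.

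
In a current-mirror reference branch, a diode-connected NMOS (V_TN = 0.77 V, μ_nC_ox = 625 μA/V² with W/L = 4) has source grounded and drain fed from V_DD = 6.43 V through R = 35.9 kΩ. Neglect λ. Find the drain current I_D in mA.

With gate tied to drain, V_GS = V_DS ≥ V_GS − V_TN, so the device is in saturation.
k_n = μ_nC_ox · (W/L) = 2.5 mA/V².
KCL at the drain: ½ k_n (V_GS − V_TN)² = (V_DD − V_GS)/R.
Let x = V_GS − 0.77. Then 44.9 x² + x − 5.66 = 0, giving x = 0.344 V (positive root), so V_GS = 1.11 V.
I_D = (V_DD − V_GS)/R = (6.43 − 1.11) / 35.9 = 0.148 mA.

I_D = 0.148 mA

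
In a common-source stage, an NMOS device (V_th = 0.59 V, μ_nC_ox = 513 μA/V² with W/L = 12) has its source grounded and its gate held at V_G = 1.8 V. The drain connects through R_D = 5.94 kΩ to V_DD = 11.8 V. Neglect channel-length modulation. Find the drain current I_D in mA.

I_D = 1.94 mA

V_GS = V_G = 1.8 V, so V_ov = 1.8 − 0.59 = 1.21 V.
k_n = μ_nC_ox · (W/L) = 6.156 mA/V².
Assume saturation: I_D = ½ k_n V_ov² = 0.5 × 6.156 × 1.21² = 4.51 mA, giving V_DS = V_DD − I_D R_D = 11.8 − 4.51 × 5.94 = -15 V.
But -15 V < V_ov = 1.21 V, so the device is actually in triode.
In triode I_D = k_n[V_ov V_DS − ½ V_DS²] and I_D = (V_DD − V_DS)/R_D. Equating: 18.3 V_DS² − 45.25 V_DS + 11.8 = 0, giving V_DS = 0.296 V (the root below V_ov).
I_D = (11.8 − 0.296) / 5.94 = 1.94 mA.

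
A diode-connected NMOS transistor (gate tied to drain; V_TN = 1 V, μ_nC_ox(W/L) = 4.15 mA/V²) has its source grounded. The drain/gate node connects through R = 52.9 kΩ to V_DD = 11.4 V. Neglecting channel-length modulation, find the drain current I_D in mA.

I_D = 0.191 mA

With gate tied to drain, V_GS = V_DS ≥ V_GS − V_TN, so the device is in saturation.
KCL at the drain: ½ k_n (V_GS − V_TN)² = (V_DD − V_GS)/R.
Let x = V_GS − 1. Then 110 x² + x − 10.4 = 0, giving x = 0.303 V (positive root), so V_GS = 1.3 V.
I_D = (V_DD − V_GS)/R = (11.4 − 1.3) / 52.9 = 0.191 mA.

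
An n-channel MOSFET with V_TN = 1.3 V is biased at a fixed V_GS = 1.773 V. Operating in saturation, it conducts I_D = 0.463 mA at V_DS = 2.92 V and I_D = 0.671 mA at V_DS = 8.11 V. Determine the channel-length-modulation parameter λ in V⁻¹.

With V_GS fixed, I_D ∝ (1 + λ V_DS) in saturation, so I_D2/I_D1 = (1 + λ V_DS2)/(1 + λ V_DS1).
0.671/0.463 = 1.449 = (1 + 8.11 λ)/(1 + 2.92 λ).
Solving: λ (I_D1 V_DS2 − I_D2 V_DS1) = I_D2 − I_D1, so λ = (0.671 − 0.463) / (0.463 × 8.11 − 0.671 × 2.92) = 0.208 / 1.8 = 0.116 V⁻¹.

λ = 0.116 V⁻¹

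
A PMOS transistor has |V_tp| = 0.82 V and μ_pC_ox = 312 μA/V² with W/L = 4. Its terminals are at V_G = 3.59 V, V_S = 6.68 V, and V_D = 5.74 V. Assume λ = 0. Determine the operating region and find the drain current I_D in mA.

Triode; I_D = 2.11 mA

V_SG = V_S − V_G = 6.68 − 3.59 = 3.09 V; V_SD = V_S − V_D = 6.68 − 5.74 = 0.94 V.
k_p = μ_pC_ox · (W/L) = 1.248 mA/V².
V_ov = V_SG − |V_tp| = 3.09 − 0.82 = 2.27 V.
Since V_SD = 0.94 V < V_ov = 2.27 V, the device is in the triode region.
I_D = k_p [V_ov · V_SD − ½ V_SD²] = 1.248 × [2.27 × 0.94 − 0.5 × 0.94²] = 2.11 mA.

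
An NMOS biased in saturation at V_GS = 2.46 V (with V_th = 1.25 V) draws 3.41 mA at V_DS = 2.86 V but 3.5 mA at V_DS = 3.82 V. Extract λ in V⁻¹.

λ = 0.0298 V⁻¹

With V_GS fixed, I_D ∝ (1 + λ V_DS) in saturation, so I_D2/I_D1 = (1 + λ V_DS2)/(1 + λ V_DS1).
3.5/3.41 = 1.026 = (1 + 3.82 λ)/(1 + 2.86 λ).
Solving: λ (I_D1 V_DS2 − I_D2 V_DS1) = I_D2 − I_D1, so λ = (3.5 − 3.41) / (3.41 × 3.82 − 3.5 × 2.86) = 0.09 / 3.02 = 0.0298 V⁻¹.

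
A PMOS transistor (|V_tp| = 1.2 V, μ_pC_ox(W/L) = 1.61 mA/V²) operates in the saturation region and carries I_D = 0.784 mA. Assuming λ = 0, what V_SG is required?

In saturation I_D = ½ k_p (V_SG − |V_tp|)², so V_SG − |V_tp| = √(2 I_D / k_p) = √(2 × 0.784 / 1.61) = 0.987 V.
V_SG = 1.2 + 0.987 = 2.19 V.

V_SG = 2.19 V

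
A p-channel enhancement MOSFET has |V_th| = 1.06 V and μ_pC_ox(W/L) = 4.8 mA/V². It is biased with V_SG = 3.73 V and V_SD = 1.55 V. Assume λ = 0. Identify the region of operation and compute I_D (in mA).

Triode; I_D = 14.1 mA

V_ov = V_SG − |V_th| = 3.73 − 1.06 = 2.67 V.
Since V_SD = 1.55 V < V_ov = 2.67 V, the device is in the triode region.
I_D = k_p [V_ov · V_SD − ½ V_SD²] = 4.8 × [2.67 × 1.55 − 0.5 × 1.55²] = 14.1 mA.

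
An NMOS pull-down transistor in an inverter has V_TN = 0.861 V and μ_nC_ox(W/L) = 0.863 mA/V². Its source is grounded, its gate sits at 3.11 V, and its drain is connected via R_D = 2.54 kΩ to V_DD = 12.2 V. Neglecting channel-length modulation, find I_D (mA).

V_GS = V_G = 3.11 V, so V_ov = 3.11 − 0.861 = 2.25 V.
Assume saturation: I_D = ½ k_n V_ov² = 0.5 × 0.863 × 2.25² = 2.18 mA, giving V_DS = V_DD − I_D R_D = 12.2 − 2.18 × 2.54 = 6.66 V.
V_DS = 6.66 V ≥ V_ov = 2.25 V, confirming saturation.

I_D = 2.18 mA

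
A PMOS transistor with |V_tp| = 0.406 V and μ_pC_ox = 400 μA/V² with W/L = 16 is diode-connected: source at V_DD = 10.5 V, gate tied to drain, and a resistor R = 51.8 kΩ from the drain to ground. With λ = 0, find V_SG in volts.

With gate tied to drain, V_SG = V_SD ≥ V_SG − |V_tp|, so the device is in saturation.
k_p = μ_pC_ox · (W/L) = 6.4 mA/V².
KCL at the drain: ½ k_p (V_SG − |V_tp|)² = (V_DD − V_SG)/R.
Let x = V_SG − 0.406. Then 166 x² + x − 10.09 = 0, giving x = 0.244 V (positive root), so V_SG = 0.65 V.
I_D = (V_DD − V_SG)/R = (10.5 − 0.65) / 51.8 = 0.19 mA.

V_SG = 0.650 V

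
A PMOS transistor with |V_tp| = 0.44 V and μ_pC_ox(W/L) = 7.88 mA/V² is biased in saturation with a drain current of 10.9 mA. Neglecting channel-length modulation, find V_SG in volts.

In saturation I_D = ½ k_p (V_SG − |V_tp|)², so V_SG − |V_tp| = √(2 I_D / k_p) = √(2 × 10.9 / 7.88) = 1.66 V.
V_SG = 0.44 + 1.66 = 2.1 V.

V_SG = 2.10 V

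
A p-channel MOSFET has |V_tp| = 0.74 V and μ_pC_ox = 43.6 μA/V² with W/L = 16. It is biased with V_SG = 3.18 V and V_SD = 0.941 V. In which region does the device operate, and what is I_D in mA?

k_p = μ_pC_ox · (W/L) = 0.6976 mA/V².
V_ov = V_SG − |V_tp| = 3.18 − 0.74 = 2.44 V.
Since V_SD = 0.941 V < V_ov = 2.44 V, the device is in the triode region.
I_D = k_p [V_ov · V_SD − ½ V_SD²] = 0.6976 × [2.44 × 0.941 − 0.5 × 0.941²] = 1.29 mA.

Triode; I_D = 1.29 mA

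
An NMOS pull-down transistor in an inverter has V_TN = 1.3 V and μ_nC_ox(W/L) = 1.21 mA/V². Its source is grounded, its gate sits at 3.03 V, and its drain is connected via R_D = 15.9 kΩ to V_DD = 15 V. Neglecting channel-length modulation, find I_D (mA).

I_D = 0.911 mA

V_GS = V_G = 3.03 V, so V_ov = 3.03 − 1.3 = 1.73 V.
Assume saturation: I_D = ½ k_n V_ov² = 0.5 × 1.21 × 1.73² = 1.81 mA, giving V_DS = V_DD − I_D R_D = 15 − 1.81 × 15.9 = -13.8 V.
But -13.8 V < V_ov = 1.73 V, so the device is actually in triode.
In triode I_D = k_n[V_ov V_DS − ½ V_DS²] and I_D = (V_DD − V_DS)/R_D. Equating: 9.62 V_DS² − 34.28 V_DS + 15 = 0, giving V_DS = 0.511 V (the root below V_ov).
I_D = (15 − 0.511) / 15.9 = 0.911 mA.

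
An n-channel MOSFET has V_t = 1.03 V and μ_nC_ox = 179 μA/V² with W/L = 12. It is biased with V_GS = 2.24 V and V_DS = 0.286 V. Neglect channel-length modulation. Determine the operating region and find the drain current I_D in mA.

Triode; I_D = 0.655 mA

k_n = μ_nC_ox · (W/L) = 2.148 mA/V².
V_ov = V_GS − V_t = 2.24 − 1.03 = 1.21 V.
Since V_DS = 0.286 V < V_ov = 1.21 V, the device is in the triode region.
I_D = k_n [V_ov · V_DS − ½ V_DS²] = 2.148 × [1.21 × 0.286 − 0.5 × 0.286²] = 0.655 mA.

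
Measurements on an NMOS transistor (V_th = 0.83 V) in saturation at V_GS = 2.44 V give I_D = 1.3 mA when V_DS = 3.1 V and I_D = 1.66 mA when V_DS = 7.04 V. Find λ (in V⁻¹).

λ = 0.0899 V⁻¹

With V_GS fixed, I_D ∝ (1 + λ V_DS) in saturation, so I_D2/I_D1 = (1 + λ V_DS2)/(1 + λ V_DS1).
1.66/1.3 = 1.277 = (1 + 7.04 λ)/(1 + 3.1 λ).
Solving: λ (I_D1 V_DS2 − I_D2 V_DS1) = I_D2 − I_D1, so λ = (1.66 − 1.3) / (1.3 × 7.04 − 1.66 × 3.1) = 0.36 / 4.01 = 0.0899 V⁻¹.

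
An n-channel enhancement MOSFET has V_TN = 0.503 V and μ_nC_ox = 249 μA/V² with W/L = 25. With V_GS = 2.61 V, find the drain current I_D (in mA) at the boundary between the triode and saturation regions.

I_D = 13.8 mA

At the boundary V_DS = V_ov = V_GS − V_TN = 2.61 − 0.503 = 2.11 V.
k_n = μ_nC_ox · (W/L) = 6.225 mA/V².
I_D = ½ k_n V_ov² = 0.5 × 6.225 × 2.11² = 13.8 mA.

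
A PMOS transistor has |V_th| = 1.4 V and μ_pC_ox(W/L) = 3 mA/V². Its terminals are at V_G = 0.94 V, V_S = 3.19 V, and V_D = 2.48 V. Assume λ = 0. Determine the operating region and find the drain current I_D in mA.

Triode; I_D = 1.05 mA

V_SG = V_S − V_G = 3.19 − 0.94 = 2.25 V; V_SD = V_S − V_D = 3.19 − 2.48 = 0.71 V.
V_ov = V_SG − |V_th| = 2.25 − 1.4 = 0.85 V.
Since V_SD = 0.71 V < V_ov = 0.85 V, the device is in the triode region.
I_D = k_p [V_ov · V_SD − ½ V_SD²] = 3 × [0.85 × 0.71 − 0.5 × 0.71²] = 1.05 mA.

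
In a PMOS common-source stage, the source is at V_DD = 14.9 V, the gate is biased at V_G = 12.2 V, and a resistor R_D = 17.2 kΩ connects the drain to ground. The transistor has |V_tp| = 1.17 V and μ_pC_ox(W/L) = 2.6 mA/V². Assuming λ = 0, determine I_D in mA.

I_D = 0.853 mA

V_SG = V_DD − V_G = 14.9 − 12.2 = 2.7 V, so V_ov = 2.7 − 1.17 = 1.53 V.
Assume saturation: I_D = ½ k_p V_ov² = 0.5 × 2.6 × 1.53² = 3.04 mA, giving V_SD = V_DD − I_D R_D = 14.9 − 3.04 × 17.2 = -37.4 V.
But -37.4 V < V_ov = 1.53 V, so the device is actually in triode.
In triode I_D = k_p[V_ov V_SD − ½ V_SD²] and I_D = (V_DD − V_SD)/R_D. Equating: 22.4 V_SD² − 69.42 V_SD + 14.9 = 0, giving V_SD = 0.232 V (the root below V_ov).
I_D = (14.9 − 0.232) / 17.2 = 0.853 mA.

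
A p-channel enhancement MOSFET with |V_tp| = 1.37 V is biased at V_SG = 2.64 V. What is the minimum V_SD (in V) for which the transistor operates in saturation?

The boundary between triode and saturation is V_SD = V_SG − |V_tp| = V_ov.
V_ov = 2.64 − 1.37 = 1.27 V.

V_SD,sat = 1.27 V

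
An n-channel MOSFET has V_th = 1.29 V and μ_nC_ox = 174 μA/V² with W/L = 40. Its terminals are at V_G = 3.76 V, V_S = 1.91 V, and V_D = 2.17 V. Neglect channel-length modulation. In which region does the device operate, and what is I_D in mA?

Triode; I_D = 0.778 mA

V_GS = V_G − V_S = 3.76 − 1.91 = 1.85 V; V_DS = V_D − V_S = 2.17 − 1.91 = 0.26 V.
k_n = μ_nC_ox · (W/L) = 6.96 mA/V².
V_ov = V_GS − V_th = 1.85 − 1.29 = 0.56 V.
Since V_DS = 0.26 V < V_ov = 0.56 V, the device is in the triode region.
I_D = k_n [V_ov · V_DS − ½ V_DS²] = 6.96 × [0.56 × 0.26 − 0.5 × 0.26²] = 0.778 mA.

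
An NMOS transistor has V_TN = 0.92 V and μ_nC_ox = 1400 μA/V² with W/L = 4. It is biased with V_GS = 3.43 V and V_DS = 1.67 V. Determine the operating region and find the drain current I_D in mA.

Triode; I_D = 15.7 mA

k_n = μ_nC_ox · (W/L) = 5.6 mA/V².
V_ov = V_GS − V_TN = 3.43 − 0.92 = 2.51 V.
Since V_DS = 1.67 V < V_ov = 2.51 V, the device is in the triode region.
I_D = k_n [V_ov · V_DS − ½ V_DS²] = 5.6 × [2.51 × 1.67 − 0.5 × 1.67²] = 15.7 mA.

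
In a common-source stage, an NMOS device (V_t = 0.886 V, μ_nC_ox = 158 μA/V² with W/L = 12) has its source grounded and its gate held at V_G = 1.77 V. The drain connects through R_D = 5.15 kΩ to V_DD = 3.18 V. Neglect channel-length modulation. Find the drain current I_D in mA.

V_GS = V_G = 1.77 V, so V_ov = 1.77 − 0.886 = 0.884 V.
k_n = μ_nC_ox · (W/L) = 1.896 mA/V².
Assume saturation: I_D = ½ k_n V_ov² = 0.5 × 1.896 × 0.884² = 0.741 mA, giving V_DS = V_DD − I_D R_D = 3.18 − 0.741 × 5.15 = -0.635 V.
But -0.635 V < V_ov = 0.884 V, so the device is actually in triode.
In triode I_D = k_n[V_ov V_DS − ½ V_DS²] and I_D = (V_DD − V_DS)/R_D. Equating: 4.88 V_DS² − 9.632 V_DS + 3.18 = 0, giving V_DS = 0.419 V (the root below V_ov).
I_D = (3.18 − 0.419) / 5.15 = 0.536 mA.

I_D = 0.536 mA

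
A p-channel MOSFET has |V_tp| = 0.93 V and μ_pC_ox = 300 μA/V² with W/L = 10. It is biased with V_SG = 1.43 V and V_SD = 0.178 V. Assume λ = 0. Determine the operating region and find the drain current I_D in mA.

Triode; I_D = 0.219 mA

k_p = μ_pC_ox · (W/L) = 3 mA/V².
V_ov = V_SG − |V_tp| = 1.43 − 0.93 = 0.5 V.
Since V_SD = 0.178 V < V_ov = 0.5 V, the device is in the triode region.
I_D = k_p [V_ov · V_SD − ½ V_SD²] = 3 × [0.5 × 0.178 − 0.5 × 0.178²] = 0.219 mA.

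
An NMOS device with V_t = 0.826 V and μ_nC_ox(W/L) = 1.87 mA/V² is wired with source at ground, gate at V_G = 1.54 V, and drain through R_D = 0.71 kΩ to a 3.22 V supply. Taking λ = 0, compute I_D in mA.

I_D = 0.477 mA

V_GS = V_G = 1.54 V, so V_ov = 1.54 − 0.826 = 0.714 V.
Assume saturation: I_D = ½ k_n V_ov² = 0.5 × 1.87 × 0.714² = 0.477 mA, giving V_DS = V_DD − I_D R_D = 3.22 − 0.477 × 0.71 = 2.88 V.
V_DS = 2.88 V ≥ V_ov = 0.714 V, confirming saturation.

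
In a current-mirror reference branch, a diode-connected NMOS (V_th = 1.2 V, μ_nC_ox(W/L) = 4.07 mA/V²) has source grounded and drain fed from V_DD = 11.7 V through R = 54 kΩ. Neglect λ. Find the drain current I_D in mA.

With gate tied to drain, V_GS = V_DS ≥ V_GS − V_th, so the device is in saturation.
KCL at the drain: ½ k_n (V_GS − V_th)² = (V_DD − V_GS)/R.
Let x = V_GS − 1.2. Then 110 x² + x − 10.5 = 0, giving x = 0.305 V (positive root), so V_GS = 1.5 V.
I_D = (V_DD − V_GS)/R = (11.7 − 1.5) / 54 = 0.189 mA.

I_D = 0.189 mA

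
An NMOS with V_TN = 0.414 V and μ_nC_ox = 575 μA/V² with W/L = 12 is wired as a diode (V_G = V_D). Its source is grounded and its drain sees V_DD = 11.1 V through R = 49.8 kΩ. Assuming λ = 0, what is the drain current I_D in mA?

With gate tied to drain, V_GS = V_DS ≥ V_GS − V_TN, so the device is in saturation.
k_n = μ_nC_ox · (W/L) = 6.9 mA/V².
KCL at the drain: ½ k_n (V_GS − V_TN)² = (V_DD − V_GS)/R.
Let x = V_GS − 0.414. Then 172 x² + x − 10.69 = 0, giving x = 0.246 V (positive root), so V_GS = 0.66 V.
I_D = (V_DD − V_GS)/R = (11.1 − 0.66) / 49.8 = 0.21 mA.

I_D = 0.210 mA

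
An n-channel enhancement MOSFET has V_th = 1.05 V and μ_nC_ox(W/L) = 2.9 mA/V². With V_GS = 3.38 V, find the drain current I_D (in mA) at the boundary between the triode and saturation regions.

At the boundary V_DS = V_ov = V_GS − V_th = 3.38 − 1.05 = 2.33 V.
I_D = ½ k_n V_ov² = 0.5 × 2.9 × 2.33² = 7.87 mA.

I_D = 7.87 mA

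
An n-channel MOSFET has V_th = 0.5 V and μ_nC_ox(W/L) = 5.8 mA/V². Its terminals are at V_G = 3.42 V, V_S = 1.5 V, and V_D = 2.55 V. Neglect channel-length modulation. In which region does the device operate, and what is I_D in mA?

V_GS = V_G − V_S = 3.42 − 1.5 = 1.92 V; V_DS = V_D − V_S = 2.55 − 1.5 = 1.05 V.
V_ov = V_GS − V_th = 1.92 − 0.5 = 1.42 V.
Since V_DS = 1.05 V < V_ov = 1.42 V, the device is in the triode region.
I_D = k_n [V_ov · V_DS − ½ V_DS²] = 5.8 × [1.42 × 1.05 − 0.5 × 1.05²] = 5.45 mA.

Triode; I_D = 5.45 mA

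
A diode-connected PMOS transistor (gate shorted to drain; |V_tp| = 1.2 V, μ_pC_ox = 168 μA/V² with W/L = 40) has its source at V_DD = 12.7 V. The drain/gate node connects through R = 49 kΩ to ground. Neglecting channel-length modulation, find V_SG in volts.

With gate tied to drain, V_SG = V_SD ≥ V_SG − |V_tp|, so the device is in saturation.
k_p = μ_pC_ox · (W/L) = 6.72 mA/V².
KCL at the drain: ½ k_p (V_SG − |V_tp|)² = (V_DD − V_SG)/R.
Let x = V_SG − 1.2. Then 165 x² + x − 11.5 = 0, giving x = 0.261 V (positive root), so V_SG = 1.46 V.
I_D = (V_DD − V_SG)/R = (12.7 − 1.46) / 49 = 0.229 mA.

V_SG = 1.46 V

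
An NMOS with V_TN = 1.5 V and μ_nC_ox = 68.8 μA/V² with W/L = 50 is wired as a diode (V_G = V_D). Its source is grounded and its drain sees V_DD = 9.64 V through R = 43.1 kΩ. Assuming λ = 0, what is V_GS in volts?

V_GS = 1.82 V

With gate tied to drain, V_GS = V_DS ≥ V_GS − V_TN, so the device is in saturation.
k_n = μ_nC_ox · (W/L) = 3.44 mA/V².
KCL at the drain: ½ k_n (V_GS − V_TN)² = (V_DD − V_GS)/R.
Let x = V_GS − 1.5. Then 74.1 x² + x − 8.14 = 0, giving x = 0.325 V (positive root), so V_GS = 1.82 V.
I_D = (V_DD − V_GS)/R = (9.64 − 1.82) / 43.1 = 0.181 mA.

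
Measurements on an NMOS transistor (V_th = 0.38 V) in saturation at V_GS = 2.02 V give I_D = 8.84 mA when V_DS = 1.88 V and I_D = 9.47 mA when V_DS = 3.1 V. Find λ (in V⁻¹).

With V_GS fixed, I_D ∝ (1 + λ V_DS) in saturation, so I_D2/I_D1 = (1 + λ V_DS2)/(1 + λ V_DS1).
9.47/8.84 = 1.071 = (1 + 3.1 λ)/(1 + 1.88 λ).
Solving: λ (I_D1 V_DS2 − I_D2 V_DS1) = I_D2 − I_D1, so λ = (9.47 − 8.84) / (8.84 × 3.1 − 9.47 × 1.88) = 0.63 / 9.6 = 0.0656 V⁻¹.

λ = 0.0656 V⁻¹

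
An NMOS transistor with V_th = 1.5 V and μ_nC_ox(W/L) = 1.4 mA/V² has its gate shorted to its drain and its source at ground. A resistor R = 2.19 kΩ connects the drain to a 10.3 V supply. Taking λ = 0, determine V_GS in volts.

V_GS = 3.59 V

With gate tied to drain, V_GS = V_DS ≥ V_GS − V_th, so the device is in saturation.
KCL at the drain: ½ k_n (V_GS − V_th)² = (V_DD − V_GS)/R.
Let x = V_GS − 1.5. Then 1.53 x² + x − 8.8 = 0, giving x = 2.09 V (positive root), so V_GS = 3.59 V.
I_D = (V_DD − V_GS)/R = (10.3 − 3.59) / 2.19 = 3.06 mA.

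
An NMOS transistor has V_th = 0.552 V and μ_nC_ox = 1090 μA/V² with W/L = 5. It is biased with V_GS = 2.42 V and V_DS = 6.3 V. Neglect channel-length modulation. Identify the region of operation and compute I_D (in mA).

Saturation; I_D = 9.51 mA

k_n = μ_nC_ox · (W/L) = 5.45 mA/V².
V_ov = V_GS − V_th = 2.42 − 0.552 = 1.87 V.
Since V_DS = 6.3 V ≥ V_ov = 1.87 V, the device is in saturation.
I_D = ½ k_n V_ov² = 0.5 × 5.45 × 1.87² = 9.51 mA.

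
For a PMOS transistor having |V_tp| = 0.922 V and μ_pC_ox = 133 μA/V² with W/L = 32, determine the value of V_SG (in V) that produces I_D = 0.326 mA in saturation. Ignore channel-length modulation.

k_p = μ_pC_ox · (W/L) = 4.256 mA/V².
In saturation I_D = ½ k_p (V_SG − |V_tp|)², so V_SG − |V_tp| = √(2 I_D / k_p) = √(2 × 0.326 / 4.256) = 0.391 V.
V_SG = 0.922 + 0.391 = 1.31 V.

V_SG = 1.31 V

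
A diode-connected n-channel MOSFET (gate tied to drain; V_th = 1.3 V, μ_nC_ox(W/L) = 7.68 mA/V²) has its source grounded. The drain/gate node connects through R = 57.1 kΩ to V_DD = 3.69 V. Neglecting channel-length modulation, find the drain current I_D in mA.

With gate tied to drain, V_GS = V_DS ≥ V_GS − V_th, so the device is in saturation.
KCL at the drain: ½ k_n (V_GS − V_th)² = (V_DD − V_GS)/R.
Let x = V_GS − 1.3. Then 219 x² + x − 2.39 = 0, giving x = 0.102 V (positive root), so V_GS = 1.4 V.
I_D = (V_DD − V_GS)/R = (3.69 − 1.4) / 57.1 = 0.0401 mA.

I_D = 0.0401 mA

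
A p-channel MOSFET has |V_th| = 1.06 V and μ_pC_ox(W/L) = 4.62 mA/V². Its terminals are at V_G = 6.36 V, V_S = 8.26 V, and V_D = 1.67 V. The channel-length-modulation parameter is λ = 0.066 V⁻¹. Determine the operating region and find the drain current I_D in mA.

Saturation; I_D = 2.34 mA

V_SG = V_S − V_G = 8.26 − 6.36 = 1.9 V; V_SD = V_S − V_D = 8.26 − 1.67 = 6.59 V.
V_ov = V_SG − |V_th| = 1.9 − 1.06 = 0.84 V.
Since V_SD = 6.59 V ≥ V_ov = 0.84 V, the device is in saturation.
I_D = ½ k_p V_ov² (1 + λ V_SD) = 0.5 × 4.62 × 0.84² × (1 + 0.066 × 6.59) = 2.34 mA.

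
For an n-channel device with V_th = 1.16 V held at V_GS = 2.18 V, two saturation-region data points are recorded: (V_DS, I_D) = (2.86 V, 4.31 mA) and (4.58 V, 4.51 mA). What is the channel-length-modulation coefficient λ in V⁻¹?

λ = 0.0292 V⁻¹

With V_GS fixed, I_D ∝ (1 + λ V_DS) in saturation, so I_D2/I_D1 = (1 + λ V_DS2)/(1 + λ V_DS1).
4.51/4.31 = 1.046 = (1 + 4.58 λ)/(1 + 2.86 λ).
Solving: λ (I_D1 V_DS2 − I_D2 V_DS1) = I_D2 − I_D1, so λ = (4.51 − 4.31) / (4.31 × 4.58 − 4.51 × 2.86) = 0.2 / 6.84 = 0.0292 V⁻¹.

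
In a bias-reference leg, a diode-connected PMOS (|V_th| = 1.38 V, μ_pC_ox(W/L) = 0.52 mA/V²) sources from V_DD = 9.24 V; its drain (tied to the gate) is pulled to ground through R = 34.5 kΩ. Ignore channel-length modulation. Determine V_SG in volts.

V_SG = 2.26 V

With gate tied to drain, V_SG = V_SD ≥ V_SG − |V_th|, so the device is in saturation.
KCL at the drain: ½ k_p (V_SG − |V_th|)² = (V_DD − V_SG)/R.
Let x = V_SG − 1.38. Then 8.97 x² + x − 7.86 = 0, giving x = 0.882 V (positive root), so V_SG = 2.26 V.
I_D = (V_DD − V_SG)/R = (9.24 − 2.26) / 34.5 = 0.202 mA.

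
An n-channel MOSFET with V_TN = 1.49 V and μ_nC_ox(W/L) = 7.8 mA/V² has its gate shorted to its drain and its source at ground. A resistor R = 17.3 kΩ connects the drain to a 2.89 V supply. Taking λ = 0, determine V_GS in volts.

With gate tied to drain, V_GS = V_DS ≥ V_GS − V_TN, so the device is in saturation.
KCL at the drain: ½ k_n (V_GS − V_TN)² = (V_DD − V_GS)/R.
Let x = V_GS − 1.49. Then 67.5 x² + x − 1.4 = 0, giving x = 0.137 V (positive root), so V_GS = 1.63 V.
I_D = (V_DD − V_GS)/R = (2.89 − 1.63) / 17.3 = 0.073 mA.

V_GS = 1.63 V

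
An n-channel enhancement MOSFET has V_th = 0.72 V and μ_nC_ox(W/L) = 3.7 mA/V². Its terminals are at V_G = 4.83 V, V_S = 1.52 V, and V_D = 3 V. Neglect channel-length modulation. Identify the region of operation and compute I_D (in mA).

Triode; I_D = 10.1 mA

V_GS = V_G − V_S = 4.83 − 1.52 = 3.31 V; V_DS = V_D − V_S = 3 − 1.52 = 1.48 V.
V_ov = V_GS − V_th = 3.31 − 0.72 = 2.59 V.
Since V_DS = 1.48 V < V_ov = 2.59 V, the device is in the triode region.
I_D = k_n [V_ov · V_DS − ½ V_DS²] = 3.7 × [2.59 × 1.48 − 0.5 × 1.48²] = 10.1 mA.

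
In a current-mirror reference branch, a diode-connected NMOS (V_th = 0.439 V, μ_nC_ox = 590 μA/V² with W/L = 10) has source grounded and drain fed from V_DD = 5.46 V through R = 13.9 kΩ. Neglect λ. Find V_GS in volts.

With gate tied to drain, V_GS = V_DS ≥ V_GS − V_th, so the device is in saturation.
k_n = μ_nC_ox · (W/L) = 5.9 mA/V².
KCL at the drain: ½ k_n (V_GS − V_th)² = (V_DD − V_GS)/R.
Let x = V_GS − 0.439. Then 41 x² + x − 5.021 = 0, giving x = 0.338 V (positive root), so V_GS = 0.777 V.
I_D = (V_DD − V_GS)/R = (5.46 − 0.777) / 13.9 = 0.337 mA.

V_GS = 0.777 V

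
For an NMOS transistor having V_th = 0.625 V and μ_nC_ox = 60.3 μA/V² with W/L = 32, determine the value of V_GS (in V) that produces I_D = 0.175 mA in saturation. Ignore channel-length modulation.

k_n = μ_nC_ox · (W/L) = 1.93 mA/V².
In saturation I_D = ½ k_n (V_GS − V_th)², so V_GS − V_th = √(2 I_D / k_n) = √(2 × 0.175 / 1.93) = 0.426 V.
V_GS = 0.625 + 0.426 = 1.05 V.

V_GS = 1.05 V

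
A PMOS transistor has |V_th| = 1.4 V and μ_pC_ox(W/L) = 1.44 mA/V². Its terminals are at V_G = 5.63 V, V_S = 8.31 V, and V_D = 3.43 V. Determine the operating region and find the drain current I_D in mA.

V_SG = V_S − V_G = 8.31 − 5.63 = 2.68 V; V_SD = V_S − V_D = 8.31 − 3.43 = 4.88 V.
V_ov = V_SG − |V_th| = 2.68 − 1.4 = 1.28 V.
Since V_SD = 4.88 V ≥ V_ov = 1.28 V, the device is in saturation.
I_D = ½ k_p V_ov² = 0.5 × 1.44 × 1.28² = 1.18 mA.

Saturation; I_D = 1.18 mA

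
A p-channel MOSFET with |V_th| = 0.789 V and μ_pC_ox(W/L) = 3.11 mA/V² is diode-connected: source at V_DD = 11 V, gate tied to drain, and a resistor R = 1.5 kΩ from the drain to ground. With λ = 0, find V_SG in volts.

V_SG = 2.68 V

With gate tied to drain, V_SG = V_SD ≥ V_SG − |V_th|, so the device is in saturation.
KCL at the drain: ½ k_p (V_SG − |V_th|)² = (V_DD − V_SG)/R.
Let x = V_SG − 0.789. Then 2.33 x² + x − 10.21 = 0, giving x = 1.89 V (positive root), so V_SG = 2.68 V.
I_D = (V_DD − V_SG)/R = (11 − 2.68) / 1.5 = 5.55 mA.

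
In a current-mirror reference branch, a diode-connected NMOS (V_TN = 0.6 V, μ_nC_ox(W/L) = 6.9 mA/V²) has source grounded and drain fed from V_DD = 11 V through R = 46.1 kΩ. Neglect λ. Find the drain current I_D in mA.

With gate tied to drain, V_GS = V_DS ≥ V_GS − V_TN, so the device is in saturation.
KCL at the drain: ½ k_n (V_GS − V_TN)² = (V_DD − V_GS)/R.
Let x = V_GS − 0.6. Then 159 x² + x − 10.4 = 0, giving x = 0.253 V (positive root), so V_GS = 0.853 V.
I_D = (V_DD − V_GS)/R = (11 − 0.853) / 46.1 = 0.22 mA.

I_D = 0.220 mA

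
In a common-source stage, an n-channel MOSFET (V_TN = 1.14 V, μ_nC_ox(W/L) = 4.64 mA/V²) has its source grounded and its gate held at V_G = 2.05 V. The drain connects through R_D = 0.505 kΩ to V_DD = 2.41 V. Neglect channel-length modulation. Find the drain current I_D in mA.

V_GS = V_G = 2.05 V, so V_ov = 2.05 − 1.14 = 0.91 V.
Assume saturation: I_D = ½ k_n V_ov² = 0.5 × 4.64 × 0.91² = 1.92 mA, giving V_DS = V_DD − I_D R_D = 2.41 − 1.92 × 0.505 = 1.44 V.
V_DS = 1.44 V ≥ V_ov = 0.91 V, confirming saturation.

I_D = 1.92 mA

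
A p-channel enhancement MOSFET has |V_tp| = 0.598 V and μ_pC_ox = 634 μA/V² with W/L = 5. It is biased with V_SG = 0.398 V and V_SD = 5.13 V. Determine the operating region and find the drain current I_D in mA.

Cutoff; I_D = 0 mA

V_SG = 0.398 V < |V_tp| = 0.598 V, so the transistor is in cutoff.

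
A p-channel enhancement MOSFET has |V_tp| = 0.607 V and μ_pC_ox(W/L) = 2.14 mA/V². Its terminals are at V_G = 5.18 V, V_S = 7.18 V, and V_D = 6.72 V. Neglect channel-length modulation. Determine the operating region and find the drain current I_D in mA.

V_SG = V_S − V_G = 7.18 − 5.18 = 2 V; V_SD = V_S − V_D = 7.18 − 6.72 = 0.46 V.
V_ov = V_SG − |V_tp| = 2 − 0.607 = 1.39 V.
Since V_SD = 0.46 V < V_ov = 1.39 V, the device is in the triode region.
I_D = k_p [V_ov · V_SD − ½ V_SD²] = 2.14 × [1.39 × 0.46 − 0.5 × 0.46²] = 1.14 mA.

Triode; I_D = 1.14 mA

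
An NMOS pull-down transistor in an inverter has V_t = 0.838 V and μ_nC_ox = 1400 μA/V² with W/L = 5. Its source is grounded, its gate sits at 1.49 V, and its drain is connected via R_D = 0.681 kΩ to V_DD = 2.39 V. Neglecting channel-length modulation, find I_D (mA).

I_D = 1.49 mA

V_GS = V_G = 1.49 V, so V_ov = 1.49 − 0.838 = 0.652 V.
k_n = μ_nC_ox · (W/L) = 7 mA/V².
Assume saturation: I_D = ½ k_n V_ov² = 0.5 × 7 × 0.652² = 1.49 mA, giving V_DS = V_DD − I_D R_D = 2.39 − 1.49 × 0.681 = 1.38 V.
V_DS = 1.38 V ≥ V_ov = 0.652 V, confirming saturation.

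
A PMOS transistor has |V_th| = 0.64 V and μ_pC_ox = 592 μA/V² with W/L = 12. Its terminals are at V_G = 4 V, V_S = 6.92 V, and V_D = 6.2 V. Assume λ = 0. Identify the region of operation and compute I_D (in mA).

Triode; I_D = 9.82 mA

V_SG = V_S − V_G = 6.92 − 4 = 2.92 V; V_SD = V_S − V_D = 6.92 − 6.2 = 0.72 V.
k_p = μ_pC_ox · (W/L) = 7.104 mA/V².
V_ov = V_SG − |V_th| = 2.92 − 0.64 = 2.28 V.
Since V_SD = 0.72 V < V_ov = 2.28 V, the device is in the triode region.
I_D = k_p [V_ov · V_SD − ½ V_SD²] = 7.104 × [2.28 × 0.72 − 0.5 × 0.72²] = 9.82 mA.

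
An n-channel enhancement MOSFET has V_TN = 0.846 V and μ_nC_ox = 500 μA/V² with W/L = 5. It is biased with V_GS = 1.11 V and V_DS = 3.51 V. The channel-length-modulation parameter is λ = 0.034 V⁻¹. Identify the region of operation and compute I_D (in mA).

k_n = μ_nC_ox · (W/L) = 2.5 mA/V².
V_ov = V_GS − V_TN = 1.11 − 0.846 = 0.264 V.
Since V_DS = 3.51 V ≥ V_ov = 0.264 V, the device is in saturation.
I_D = ½ k_n V_ov² (1 + λ V_DS) = 0.5 × 2.5 × 0.264² × (1 + 0.034 × 3.51) = 0.0975 mA.

Saturation; I_D = 0.0975 mA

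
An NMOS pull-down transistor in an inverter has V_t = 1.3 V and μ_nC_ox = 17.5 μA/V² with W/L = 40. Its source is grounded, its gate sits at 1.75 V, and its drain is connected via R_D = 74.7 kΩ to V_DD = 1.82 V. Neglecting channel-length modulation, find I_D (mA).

V_GS = V_G = 1.75 V, so V_ov = 1.75 − 1.3 = 0.45 V.
k_n = μ_nC_ox · (W/L) = 0.7 mA/V².
Assume saturation: I_D = ½ k_n V_ov² = 0.5 × 0.7 × 0.45² = 0.0709 mA, giving V_DS = V_DD − I_D R_D = 1.82 − 0.0709 × 74.7 = -3.47 V.
But -3.47 V < V_ov = 0.45 V, so the device is actually in triode.
In triode I_D = k_n[V_ov V_DS − ½ V_DS²] and I_D = (V_DD − V_DS)/R_D. Equating: 26.1 V_DS² − 24.53 V_DS + 1.82 = 0, giving V_DS = 0.0812 V (the root below V_ov).
I_D = (1.82 − 0.0812) / 74.7 = 0.0233 mA.

I_D = 0.0233 mA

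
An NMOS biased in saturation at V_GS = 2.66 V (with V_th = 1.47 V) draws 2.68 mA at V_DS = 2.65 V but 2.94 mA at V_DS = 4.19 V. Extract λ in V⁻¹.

λ = 0.0756 V⁻¹

With V_GS fixed, I_D ∝ (1 + λ V_DS) in saturation, so I_D2/I_D1 = (1 + λ V_DS2)/(1 + λ V_DS1).
2.94/2.68 = 1.097 = (1 + 4.19 λ)/(1 + 2.65 λ).
Solving: λ (I_D1 V_DS2 − I_D2 V_DS1) = I_D2 − I_D1, so λ = (2.94 − 2.68) / (2.68 × 4.19 − 2.94 × 2.65) = 0.26 / 3.44 = 0.0756 V⁻¹.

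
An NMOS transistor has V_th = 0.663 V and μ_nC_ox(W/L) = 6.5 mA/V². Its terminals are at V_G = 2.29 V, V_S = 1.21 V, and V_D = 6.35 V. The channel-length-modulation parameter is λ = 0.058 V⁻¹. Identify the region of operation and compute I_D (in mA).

Saturation; I_D = 0.734 mA

V_GS = V_G − V_S = 2.29 − 1.21 = 1.08 V; V_DS = V_D − V_S = 6.35 − 1.21 = 5.14 V.
V_ov = V_GS − V_th = 1.08 − 0.663 = 0.417 V.
Since V_DS = 5.14 V ≥ V_ov = 0.417 V, the device is in saturation.
I_D = ½ k_n V_ov² (1 + λ V_DS) = 0.5 × 6.5 × 0.417² × (1 + 0.058 × 5.14) = 0.734 mA.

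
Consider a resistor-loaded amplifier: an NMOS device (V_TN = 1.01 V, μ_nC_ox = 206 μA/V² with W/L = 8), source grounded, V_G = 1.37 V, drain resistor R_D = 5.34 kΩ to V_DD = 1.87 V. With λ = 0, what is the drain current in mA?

V_GS = V_G = 1.37 V, so V_ov = 1.37 − 1.01 = 0.36 V.
k_n = μ_nC_ox · (W/L) = 1.648 mA/V².
Assume saturation: I_D = ½ k_n V_ov² = 0.5 × 1.648 × 0.36² = 0.107 mA, giving V_DS = V_DD − I_D R_D = 1.87 − 0.107 × 5.34 = 1.3 V.
V_DS = 1.3 V ≥ V_ov = 0.36 V, confirming saturation.

I_D = 0.107 mA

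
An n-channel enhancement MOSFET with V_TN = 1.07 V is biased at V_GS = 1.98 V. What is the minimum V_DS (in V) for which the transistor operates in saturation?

V_DS,sat = 0.910 V

The boundary between triode and saturation is V_DS = V_GS − V_TN = V_ov.
V_ov = 1.98 − 1.07 = 0.91 V.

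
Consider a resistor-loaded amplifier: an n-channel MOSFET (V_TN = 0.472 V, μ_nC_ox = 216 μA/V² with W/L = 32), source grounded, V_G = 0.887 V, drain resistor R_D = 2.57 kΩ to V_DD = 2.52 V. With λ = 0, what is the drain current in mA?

I_D = 0.595 mA

V_GS = V_G = 0.887 V, so V_ov = 0.887 − 0.472 = 0.415 V.
k_n = μ_nC_ox · (W/L) = 6.912 mA/V².
Assume saturation: I_D = ½ k_n V_ov² = 0.5 × 6.912 × 0.415² = 0.595 mA, giving V_DS = V_DD − I_D R_D = 2.52 − 0.595 × 2.57 = 0.99 V.
V_DS = 0.99 V ≥ V_ov = 0.415 V, confirming saturation.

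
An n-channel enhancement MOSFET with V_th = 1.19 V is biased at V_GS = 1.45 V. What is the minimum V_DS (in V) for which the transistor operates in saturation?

The boundary between triode and saturation is V_DS = V_GS − V_th = V_ov.
V_ov = 1.45 − 1.19 = 0.26 V.

V_DS,sat = 0.260 V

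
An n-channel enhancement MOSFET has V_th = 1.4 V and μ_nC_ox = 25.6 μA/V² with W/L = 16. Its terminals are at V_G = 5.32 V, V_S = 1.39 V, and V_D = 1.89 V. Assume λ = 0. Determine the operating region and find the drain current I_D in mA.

Triode; I_D = 0.467 mA

V_GS = V_G − V_S = 5.32 − 1.39 = 3.93 V; V_DS = V_D − V_S = 1.89 − 1.39 = 0.5 V.
k_n = μ_nC_ox · (W/L) = 0.4096 mA/V².
V_ov = V_GS − V_th = 3.93 − 1.4 = 2.53 V.
Since V_DS = 0.5 V < V_ov = 2.53 V, the device is in the triode region.
I_D = k_n [V_ov · V_DS − ½ V_DS²] = 0.4096 × [2.53 × 0.5 − 0.5 × 0.5²] = 0.467 mA.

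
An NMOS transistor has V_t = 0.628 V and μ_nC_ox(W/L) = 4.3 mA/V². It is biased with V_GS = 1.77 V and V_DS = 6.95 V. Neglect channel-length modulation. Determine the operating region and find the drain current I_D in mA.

V_ov = V_GS − V_t = 1.77 − 0.628 = 1.14 V.
Since V_DS = 6.95 V ≥ V_ov = 1.14 V, the device is in saturation.
I_D = ½ k_n V_ov² = 0.5 × 4.3 × 1.14² = 2.8 mA.

Saturation; I_D = 2.80 mA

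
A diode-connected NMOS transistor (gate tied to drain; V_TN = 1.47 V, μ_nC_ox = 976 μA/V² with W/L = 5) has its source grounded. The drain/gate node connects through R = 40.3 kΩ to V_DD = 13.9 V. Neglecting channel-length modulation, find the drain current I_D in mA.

With gate tied to drain, V_GS = V_DS ≥ V_GS − V_TN, so the device is in saturation.
k_n = μ_nC_ox · (W/L) = 4.88 mA/V².
KCL at the drain: ½ k_n (V_GS − V_TN)² = (V_DD − V_GS)/R.
Let x = V_GS − 1.47. Then 98.3 x² + x − 12.43 = 0, giving x = 0.35 V (positive root), so V_GS = 1.82 V.
I_D = (V_DD − V_GS)/R = (13.9 − 1.82) / 40.3 = 0.3 mA.

I_D = 0.300 mA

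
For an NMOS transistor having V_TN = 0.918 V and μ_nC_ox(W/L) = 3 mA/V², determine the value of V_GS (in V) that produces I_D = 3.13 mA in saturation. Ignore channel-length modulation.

V_GS = 2.36 V

In saturation I_D = ½ k_n (V_GS − V_TN)², so V_GS − V_TN = √(2 I_D / k_n) = √(2 × 3.13 / 3) = 1.44 V.
V_GS = 0.918 + 1.44 = 2.36 V.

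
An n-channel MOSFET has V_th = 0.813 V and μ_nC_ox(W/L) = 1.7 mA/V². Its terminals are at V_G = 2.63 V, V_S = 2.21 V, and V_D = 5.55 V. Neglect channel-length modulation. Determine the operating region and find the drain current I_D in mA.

Cutoff; I_D = 0 mA

V_GS = V_G − V_S = 2.63 − 2.21 = 0.42 V; V_DS = V_D − V_S = 5.55 − 2.21 = 3.34 V.
V_GS = 0.42 V < V_th = 0.813 V, so the transistor is in cutoff.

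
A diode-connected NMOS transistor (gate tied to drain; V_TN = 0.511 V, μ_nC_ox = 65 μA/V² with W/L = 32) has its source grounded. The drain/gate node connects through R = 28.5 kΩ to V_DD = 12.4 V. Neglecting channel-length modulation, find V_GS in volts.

With gate tied to drain, V_GS = V_DS ≥ V_GS − V_TN, so the device is in saturation.
k_n = μ_nC_ox · (W/L) = 2.08 mA/V².
KCL at the drain: ½ k_n (V_GS − V_TN)² = (V_DD − V_GS)/R.
Let x = V_GS − 0.511. Then 29.6 x² + x − 11.89 = 0, giving x = 0.617 V (positive root), so V_GS = 1.13 V.
I_D = (V_DD − V_GS)/R = (12.4 − 1.13) / 28.5 = 0.396 mA.

V_GS = 1.13 V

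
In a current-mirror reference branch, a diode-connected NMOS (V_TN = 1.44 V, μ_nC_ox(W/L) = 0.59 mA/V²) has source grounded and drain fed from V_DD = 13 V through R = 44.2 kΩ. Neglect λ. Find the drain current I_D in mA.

With gate tied to drain, V_GS = V_DS ≥ V_GS − V_TN, so the device is in saturation.
KCL at the drain: ½ k_n (V_GS − V_TN)² = (V_DD − V_GS)/R.
Let x = V_GS − 1.44. Then 13 x² + x − 11.56 = 0, giving x = 0.904 V (positive root), so V_GS = 2.34 V.
I_D = (V_DD − V_GS)/R = (13 − 2.34) / 44.2 = 0.241 mA.

I_D = 0.241 mA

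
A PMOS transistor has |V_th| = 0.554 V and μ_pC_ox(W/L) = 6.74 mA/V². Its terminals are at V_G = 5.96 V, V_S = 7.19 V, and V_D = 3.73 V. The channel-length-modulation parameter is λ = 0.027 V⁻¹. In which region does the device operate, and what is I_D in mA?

Saturation; I_D = 1.68 mA

V_SG = V_S − V_G = 7.19 − 5.96 = 1.23 V; V_SD = V_S − V_D = 7.19 − 3.73 = 3.46 V.
V_ov = V_SG − |V_th| = 1.23 − 0.554 = 0.676 V.
Since V_SD = 3.46 V ≥ V_ov = 0.676 V, the device is in saturation.
I_D = ½ k_p V_ov² (1 + λ V_SD) = 0.5 × 6.74 × 0.676² × (1 + 0.027 × 3.46) = 1.68 mA.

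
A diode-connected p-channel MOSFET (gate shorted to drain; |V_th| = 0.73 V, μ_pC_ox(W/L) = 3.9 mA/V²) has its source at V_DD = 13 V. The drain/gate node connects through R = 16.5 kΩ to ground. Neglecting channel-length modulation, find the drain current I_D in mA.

I_D = 0.707 mA

With gate tied to drain, V_SG = V_SD ≥ V_SG − |V_th|, so the device is in saturation.
KCL at the drain: ½ k_p (V_SG − |V_th|)² = (V_DD − V_SG)/R.
Let x = V_SG − 0.73. Then 32.2 x² + x − 12.27 = 0, giving x = 0.602 V (positive root), so V_SG = 1.33 V.
I_D = (V_DD − V_SG)/R = (13 − 1.33) / 16.5 = 0.707 mA.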